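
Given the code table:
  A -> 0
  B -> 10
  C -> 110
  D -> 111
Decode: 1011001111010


Decoding:
10 -> B
110 -> C
0 -> A
111 -> D
10 -> B
10 -> B


Result: BCADBB


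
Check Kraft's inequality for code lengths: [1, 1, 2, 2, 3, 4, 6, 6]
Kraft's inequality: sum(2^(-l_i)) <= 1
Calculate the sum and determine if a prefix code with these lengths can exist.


Sum = 2^(-1) + 2^(-1) + 2^(-2) + 2^(-2) + 2^(-3) + 2^(-4) + 2^(-6) + 2^(-6)
    = 0.5 + 0.5 + 0.25 + 0.25 + 0.125 + 0.0625 + 0.015625 + 0.015625
    = 110/64 = 1.71875
Since 1.71875 > 1, Kraft's inequality is NOT satisfied.
A prefix code with these lengths CANNOT exist.

Kraft sum = 1.71875. Not satisfied.


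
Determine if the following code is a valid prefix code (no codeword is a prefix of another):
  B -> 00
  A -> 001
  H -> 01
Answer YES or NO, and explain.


Checking each pair (does one codeword prefix another?):
  B='00' vs A='001': prefix -- VIOLATION

NO -- this is NOT a valid prefix code. B (00) is a prefix of A (001).


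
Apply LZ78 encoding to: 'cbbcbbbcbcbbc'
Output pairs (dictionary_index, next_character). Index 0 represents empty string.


LZ78 encoding steps:
Dictionary: {0: ''}
Step 1: w='' (idx 0), next='c' -> output (0, 'c'), add 'c' as idx 1
Step 2: w='' (idx 0), next='b' -> output (0, 'b'), add 'b' as idx 2
Step 3: w='b' (idx 2), next='c' -> output (2, 'c'), add 'bc' as idx 3
Step 4: w='b' (idx 2), next='b' -> output (2, 'b'), add 'bb' as idx 4
Step 5: w='bc' (idx 3), next='b' -> output (3, 'b'), add 'bcb' as idx 5
Step 6: w='c' (idx 1), next='b' -> output (1, 'b'), add 'cb' as idx 6
Step 7: w='bc' (idx 3), end of input -> output (3, '')


Encoded: [(0, 'c'), (0, 'b'), (2, 'c'), (2, 'b'), (3, 'b'), (1, 'b'), (3, '')]


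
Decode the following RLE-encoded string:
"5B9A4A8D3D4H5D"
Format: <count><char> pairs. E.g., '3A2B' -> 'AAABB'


Expanding each <count><char> pair:
  5B -> 'BBBBB'
  9A -> 'AAAAAAAAA'
  4A -> 'AAAA'
  8D -> 'DDDDDDDD'
  3D -> 'DDD'
  4H -> 'HHHH'
  5D -> 'DDDDD'

Decoded = BBBBBAAAAAAAAAAAAADDDDDDDDDDDHHHHDDDDD


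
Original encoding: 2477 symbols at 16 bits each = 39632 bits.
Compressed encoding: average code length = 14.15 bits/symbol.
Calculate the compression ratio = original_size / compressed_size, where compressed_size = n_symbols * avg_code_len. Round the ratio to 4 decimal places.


original_size = n_symbols * orig_bits = 2477 * 16 = 39632 bits
compressed_size = n_symbols * avg_code_len = 2477 * 14.15 = 35049.55 bits
ratio = original_size / compressed_size = 39632 / 35049.55 = 1.1307

Compression ratio = 1.1307


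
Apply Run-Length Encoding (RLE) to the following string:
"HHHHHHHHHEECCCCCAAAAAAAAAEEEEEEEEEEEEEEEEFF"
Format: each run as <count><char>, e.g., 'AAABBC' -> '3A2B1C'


Scanning runs left to right:
  i=0: run of 'H' x 9 -> '9H'
  i=9: run of 'E' x 2 -> '2E'
  i=11: run of 'C' x 5 -> '5C'
  i=16: run of 'A' x 9 -> '9A'
  i=25: run of 'E' x 16 -> '16E'
  i=41: run of 'F' x 2 -> '2F'

RLE = 9H2E5C9A16E2F


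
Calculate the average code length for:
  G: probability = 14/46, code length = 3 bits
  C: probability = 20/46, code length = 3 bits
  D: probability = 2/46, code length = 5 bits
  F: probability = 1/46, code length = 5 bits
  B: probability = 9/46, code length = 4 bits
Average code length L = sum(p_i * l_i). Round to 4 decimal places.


Weighted contributions p_i * l_i:
  G: (14/46) * 3 = 42/46
  C: (20/46) * 3 = 60/46
  D: (2/46) * 5 = 10/46
  F: (1/46) * 5 = 5/46
  B: (9/46) * 4 = 36/46
Sum = (42 + 60 + 10 + 5 + 36)/46 = 153/46

L = 153/46 = 3.3261 bits/symbol


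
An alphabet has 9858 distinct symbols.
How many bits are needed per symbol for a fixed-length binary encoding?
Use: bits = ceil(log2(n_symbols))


log2(9858) = 13.2671
Bracket: 2^13 = 8192 < 9858 <= 2^14 = 16384
So ceil(log2(9858)) = 14

bits = ceil(log2(9858)) = ceil(13.2671) = 14 bits


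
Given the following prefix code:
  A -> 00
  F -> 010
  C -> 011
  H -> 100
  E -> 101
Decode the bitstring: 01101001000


Decoding step by step:
Bits 011 -> C
Bits 010 -> F
Bits 010 -> F
Bits 00 -> A


Decoded message: CFFA


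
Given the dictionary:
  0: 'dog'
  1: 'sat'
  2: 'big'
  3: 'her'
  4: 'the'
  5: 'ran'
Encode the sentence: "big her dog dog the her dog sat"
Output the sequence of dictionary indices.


Look up each word in the dictionary:
  'big' -> 2
  'her' -> 3
  'dog' -> 0
  'dog' -> 0
  'the' -> 4
  'her' -> 3
  'dog' -> 0
  'sat' -> 1

Encoded: [2, 3, 0, 0, 4, 3, 0, 1]


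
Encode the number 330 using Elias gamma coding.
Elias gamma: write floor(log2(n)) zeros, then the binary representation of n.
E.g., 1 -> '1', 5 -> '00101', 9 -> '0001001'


num_bits = floor(log2(330)) + 1 = 9
leading_zeros = num_bits - 1 = 8
binary(330) = 101001010

Elias gamma(330) = '00000000' + '101001010' = 00000000101001010 (17 bits)


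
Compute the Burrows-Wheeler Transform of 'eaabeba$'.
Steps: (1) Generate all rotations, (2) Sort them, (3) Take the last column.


Rotations (sorted):
  0: $eaabeba -> last char: a
  1: a$eaabeb -> last char: b
  2: aabeba$e -> last char: e
  3: abeba$ea -> last char: a
  4: ba$eaabe -> last char: e
  5: beba$eaa -> last char: a
  6: eaabeba$ -> last char: $
  7: eba$eaab -> last char: b


BWT = abeaea$b


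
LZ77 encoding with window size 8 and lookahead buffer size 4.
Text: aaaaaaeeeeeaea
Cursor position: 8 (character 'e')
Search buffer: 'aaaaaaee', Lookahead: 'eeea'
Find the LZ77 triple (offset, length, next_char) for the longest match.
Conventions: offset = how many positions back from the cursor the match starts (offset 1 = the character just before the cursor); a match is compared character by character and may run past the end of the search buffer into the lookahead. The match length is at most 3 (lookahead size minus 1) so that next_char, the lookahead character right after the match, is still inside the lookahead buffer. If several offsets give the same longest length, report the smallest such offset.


Try each offset into the search buffer:
  offset=1 (pos 7, char 'e'): match length 3
  offset=2 (pos 6, char 'e'): match length 3
  offset=3 (pos 5, char 'a'): match length 0
  offset=4 (pos 4, char 'a'): match length 0
  offset=5 (pos 3, char 'a'): match length 0
  offset=6 (pos 2, char 'a'): match length 0
  offset=7 (pos 1, char 'a'): match length 0
  offset=8 (pos 0, char 'a'): match length 0
Longest match has length 3, found at offsets 1, 2; take the smallest, offset 1.
next_char = character at position 8 + 3 = 11 -> 'a'

Best match: offset=1, length=3 (matching 'eee' starting at position 7)
LZ77 triple: (1, 3, 'a')


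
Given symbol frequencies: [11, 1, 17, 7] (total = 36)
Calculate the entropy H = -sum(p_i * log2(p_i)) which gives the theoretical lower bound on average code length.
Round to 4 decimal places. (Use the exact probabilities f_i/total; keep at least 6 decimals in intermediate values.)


Per-symbol terms -p_i * log2(p_i) with p_i = f_i/36:
  p = 11/36 = 0.305556: log2(p) = -1.710493, -p*log2(p) = 0.522651
  p = 1/36 = 0.027778: log2(p) = -5.169925, -p*log2(p) = 0.143609
  p = 17/36 = 0.472222: log2(p) = -1.082462, -p*log2(p) = 0.511163
  p = 7/36 = 0.194444: log2(p) = -2.362570, -p*log2(p) = 0.459389
H = 0.522651 + 0.143609 + 0.511163 + 0.459389 = 1.636812

H = 1.6368 bits/symbol


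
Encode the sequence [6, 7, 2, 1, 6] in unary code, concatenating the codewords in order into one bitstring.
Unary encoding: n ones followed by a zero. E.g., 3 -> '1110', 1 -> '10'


Encode each number as n ones followed by a terminating 0:
  6 -> 1111110 (7 bits)
  7 -> 11111110 (8 bits)
  2 -> 110 (3 bits)
  1 -> 10 (2 bits)
  6 -> 1111110 (7 bits)
Total length = 7 + 8 + 3 + 2 + 7 = 27 bits.

Unary([6, 7, 2, 1, 6]) = 111111011111110110101111110 (27 bits)


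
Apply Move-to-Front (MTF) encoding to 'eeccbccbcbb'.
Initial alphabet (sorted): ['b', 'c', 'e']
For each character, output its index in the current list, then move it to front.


MTF encoding:
'e': index 2 in ['b', 'c', 'e'] -> ['e', 'b', 'c']
'e': index 0 in ['e', 'b', 'c'] -> ['e', 'b', 'c']
'c': index 2 in ['e', 'b', 'c'] -> ['c', 'e', 'b']
'c': index 0 in ['c', 'e', 'b'] -> ['c', 'e', 'b']
'b': index 2 in ['c', 'e', 'b'] -> ['b', 'c', 'e']
'c': index 1 in ['b', 'c', 'e'] -> ['c', 'b', 'e']
'c': index 0 in ['c', 'b', 'e'] -> ['c', 'b', 'e']
'b': index 1 in ['c', 'b', 'e'] -> ['b', 'c', 'e']
'c': index 1 in ['b', 'c', 'e'] -> ['c', 'b', 'e']
'b': index 1 in ['c', 'b', 'e'] -> ['b', 'c', 'e']
'b': index 0 in ['b', 'c', 'e'] -> ['b', 'c', 'e']


Output: [2, 0, 2, 0, 2, 1, 0, 1, 1, 1, 0]


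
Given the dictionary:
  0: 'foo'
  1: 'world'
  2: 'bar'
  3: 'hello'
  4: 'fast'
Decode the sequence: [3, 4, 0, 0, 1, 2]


Look up each index in the dictionary:
  3 -> 'hello'
  4 -> 'fast'
  0 -> 'foo'
  0 -> 'foo'
  1 -> 'world'
  2 -> 'bar'

Decoded: "hello fast foo foo world bar"


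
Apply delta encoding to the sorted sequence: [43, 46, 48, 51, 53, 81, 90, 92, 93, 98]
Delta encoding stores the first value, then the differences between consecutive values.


First value: 43
Deltas:
  46 - 43 = 3
  48 - 46 = 2
  51 - 48 = 3
  53 - 51 = 2
  81 - 53 = 28
  90 - 81 = 9
  92 - 90 = 2
  93 - 92 = 1
  98 - 93 = 5


Delta encoded: [43, 3, 2, 3, 2, 28, 9, 2, 1, 5]


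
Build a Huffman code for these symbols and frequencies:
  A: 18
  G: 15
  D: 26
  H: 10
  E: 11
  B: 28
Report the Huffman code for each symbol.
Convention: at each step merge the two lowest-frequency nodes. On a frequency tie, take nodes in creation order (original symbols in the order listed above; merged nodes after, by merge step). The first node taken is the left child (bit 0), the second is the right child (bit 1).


Huffman tree construction:
Step 1: Merge H(10) + E(11) = 21
Step 2: Merge G(15) + A(18) = 33
Step 3: Merge (H+E)(21) + D(26) = 47
Step 4: Merge B(28) + (G+A)(33) = 61
Step 5: Merge ((H+E)+D)(47) + (B+(G+A))(61) = 108
Read each symbol's code off the tree from the root (left child = 0, right child = 1).

Codes:
  A: 111 (length 3)
  G: 110 (length 3)
  D: 01 (length 2)
  H: 000 (length 3)
  E: 001 (length 3)
  B: 10 (length 2)
Average code length: 270/108 = 2.5000 bits/symbol


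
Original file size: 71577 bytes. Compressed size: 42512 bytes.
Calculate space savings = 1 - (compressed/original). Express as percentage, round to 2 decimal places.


ratio = compressed/original = 42512/71577 = 0.593934
savings = 1 - ratio = 1 - 0.593934 = 0.406066
as a percentage: 0.406066 * 100 = 40.61%

Space savings = 1 - 42512/71577 = 40.61%


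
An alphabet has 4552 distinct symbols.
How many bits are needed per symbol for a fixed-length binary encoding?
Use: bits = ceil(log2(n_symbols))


log2(4552) = 12.1523
Bracket: 2^12 = 4096 < 4552 <= 2^13 = 8192
So ceil(log2(4552)) = 13

bits = ceil(log2(4552)) = ceil(12.1523) = 13 bits


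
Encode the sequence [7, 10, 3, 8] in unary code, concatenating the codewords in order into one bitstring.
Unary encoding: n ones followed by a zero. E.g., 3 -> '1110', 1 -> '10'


Encode each number as n ones followed by a terminating 0:
  7 -> 11111110 (8 bits)
  10 -> 11111111110 (11 bits)
  3 -> 1110 (4 bits)
  8 -> 111111110 (9 bits)
Total length = 8 + 11 + 4 + 9 = 32 bits.

Unary([7, 10, 3, 8]) = 11111110111111111101110111111110 (32 bits)


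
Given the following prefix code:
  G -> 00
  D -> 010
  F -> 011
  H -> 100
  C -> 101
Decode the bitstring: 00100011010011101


Decoding step by step:
Bits 00 -> G
Bits 100 -> H
Bits 011 -> F
Bits 010 -> D
Bits 011 -> F
Bits 101 -> C


Decoded message: GHFDFC


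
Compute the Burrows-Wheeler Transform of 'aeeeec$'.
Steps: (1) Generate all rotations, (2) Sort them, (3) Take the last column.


Rotations (sorted):
  0: $aeeeec -> last char: c
  1: aeeeec$ -> last char: $
  2: c$aeeee -> last char: e
  3: ec$aeee -> last char: e
  4: eec$aee -> last char: e
  5: eeec$ae -> last char: e
  6: eeeec$a -> last char: a


BWT = c$eeeea


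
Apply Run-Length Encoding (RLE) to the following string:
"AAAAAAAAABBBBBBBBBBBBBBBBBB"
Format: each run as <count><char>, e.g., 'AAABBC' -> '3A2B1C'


Scanning runs left to right:
  i=0: run of 'A' x 9 -> '9A'
  i=9: run of 'B' x 18 -> '18B'

RLE = 9A18B


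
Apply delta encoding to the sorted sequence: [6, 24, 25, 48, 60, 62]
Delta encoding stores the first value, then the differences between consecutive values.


First value: 6
Deltas:
  24 - 6 = 18
  25 - 24 = 1
  48 - 25 = 23
  60 - 48 = 12
  62 - 60 = 2


Delta encoded: [6, 18, 1, 23, 12, 2]


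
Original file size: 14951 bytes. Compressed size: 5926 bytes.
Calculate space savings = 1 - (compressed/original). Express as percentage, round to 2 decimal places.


ratio = compressed/original = 5926/14951 = 0.396361
savings = 1 - ratio = 1 - 0.396361 = 0.603639
as a percentage: 0.603639 * 100 = 60.36%

Space savings = 1 - 5926/14951 = 60.36%


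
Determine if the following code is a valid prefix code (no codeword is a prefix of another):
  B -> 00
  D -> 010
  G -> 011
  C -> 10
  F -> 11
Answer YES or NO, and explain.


Checking each pair (does one codeword prefix another?):
  B='00' vs D='010': no prefix
  B='00' vs G='011': no prefix
  B='00' vs C='10': no prefix
  B='00' vs F='11': no prefix
  D='010' vs B='00': no prefix
  D='010' vs G='011': no prefix
  D='010' vs C='10': no prefix
  D='010' vs F='11': no prefix
  G='011' vs B='00': no prefix
  G='011' vs D='010': no prefix
  G='011' vs C='10': no prefix
  G='011' vs F='11': no prefix
  C='10' vs B='00': no prefix
  C='10' vs D='010': no prefix
  C='10' vs G='011': no prefix
  C='10' vs F='11': no prefix
  F='11' vs B='00': no prefix
  F='11' vs D='010': no prefix
  F='11' vs G='011': no prefix
  F='11' vs C='10': no prefix
No violation found over all pairs.

YES -- this is a valid prefix code. No codeword is a prefix of any other codeword.


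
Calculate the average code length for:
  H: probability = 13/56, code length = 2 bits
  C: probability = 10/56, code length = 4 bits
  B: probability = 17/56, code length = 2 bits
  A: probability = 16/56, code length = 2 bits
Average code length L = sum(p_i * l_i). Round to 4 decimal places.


Weighted contributions p_i * l_i:
  H: (13/56) * 2 = 26/56
  C: (10/56) * 4 = 40/56
  B: (17/56) * 2 = 34/56
  A: (16/56) * 2 = 32/56
Sum = (26 + 40 + 34 + 32)/56 = 132/56

L = 132/56 = 2.3571 bits/symbol


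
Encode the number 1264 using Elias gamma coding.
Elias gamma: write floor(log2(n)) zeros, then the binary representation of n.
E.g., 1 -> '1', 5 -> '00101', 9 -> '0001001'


num_bits = floor(log2(1264)) + 1 = 11
leading_zeros = num_bits - 1 = 10
binary(1264) = 10011110000

Elias gamma(1264) = '0000000000' + '10011110000' = 000000000010011110000 (21 bits)


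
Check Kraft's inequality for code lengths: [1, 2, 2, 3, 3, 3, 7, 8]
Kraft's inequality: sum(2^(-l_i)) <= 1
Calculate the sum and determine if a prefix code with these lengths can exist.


Sum = 2^(-1) + 2^(-2) + 2^(-2) + 2^(-3) + 2^(-3) + 2^(-3) + 2^(-7) + 2^(-8)
    = 0.5 + 0.25 + 0.25 + 0.125 + 0.125 + 0.125 + 0.0078125 + 0.00390625
    = 355/256 = 1.38671875
Since 1.38671875 > 1, Kraft's inequality is NOT satisfied.
A prefix code with these lengths CANNOT exist.

Kraft sum = 1.38671875. Not satisfied.


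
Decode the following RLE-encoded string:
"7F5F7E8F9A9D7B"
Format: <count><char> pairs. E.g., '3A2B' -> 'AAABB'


Expanding each <count><char> pair:
  7F -> 'FFFFFFF'
  5F -> 'FFFFF'
  7E -> 'EEEEEEE'
  8F -> 'FFFFFFFF'
  9A -> 'AAAAAAAAA'
  9D -> 'DDDDDDDDD'
  7B -> 'BBBBBBB'

Decoded = FFFFFFFFFFFFEEEEEEEFFFFFFFFAAAAAAAAADDDDDDDDDBBBBBBB


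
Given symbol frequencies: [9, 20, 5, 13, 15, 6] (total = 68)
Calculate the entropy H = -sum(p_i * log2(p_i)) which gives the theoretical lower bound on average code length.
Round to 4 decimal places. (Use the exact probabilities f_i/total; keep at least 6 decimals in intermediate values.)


Per-symbol terms -p_i * log2(p_i) with p_i = f_i/68:
  p = 9/68 = 0.132353: log2(p) = -2.917538, -p*log2(p) = 0.386145
  p = 20/68 = 0.294118: log2(p) = -1.765535, -p*log2(p) = 0.519275
  p = 5/68 = 0.073529: log2(p) = -3.765535, -p*log2(p) = 0.276878
  p = 13/68 = 0.191176: log2(p) = -2.387023, -p*log2(p) = 0.456343
  p = 15/68 = 0.220588: log2(p) = -2.180572, -p*log2(p) = 0.481009
  p = 6/68 = 0.088235: log2(p) = -3.502500, -p*log2(p) = 0.309044
H = 0.386145 + 0.519275 + 0.276878 + 0.456343 + 0.481009 + 0.309044 = 2.428694

H = 2.4287 bits/symbol


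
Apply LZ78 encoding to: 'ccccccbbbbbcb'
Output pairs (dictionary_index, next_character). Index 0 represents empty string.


LZ78 encoding steps:
Dictionary: {0: ''}
Step 1: w='' (idx 0), next='c' -> output (0, 'c'), add 'c' as idx 1
Step 2: w='c' (idx 1), next='c' -> output (1, 'c'), add 'cc' as idx 2
Step 3: w='cc' (idx 2), next='c' -> output (2, 'c'), add 'ccc' as idx 3
Step 4: w='' (idx 0), next='b' -> output (0, 'b'), add 'b' as idx 4
Step 5: w='b' (idx 4), next='b' -> output (4, 'b'), add 'bb' as idx 5
Step 6: w='bb' (idx 5), next='c' -> output (5, 'c'), add 'bbc' as idx 6
Step 7: w='b' (idx 4), end of input -> output (4, '')


Encoded: [(0, 'c'), (1, 'c'), (2, 'c'), (0, 'b'), (4, 'b'), (5, 'c'), (4, '')]


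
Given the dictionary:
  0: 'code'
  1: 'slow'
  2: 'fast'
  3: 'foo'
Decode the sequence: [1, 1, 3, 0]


Look up each index in the dictionary:
  1 -> 'slow'
  1 -> 'slow'
  3 -> 'foo'
  0 -> 'code'

Decoded: "slow slow foo code"


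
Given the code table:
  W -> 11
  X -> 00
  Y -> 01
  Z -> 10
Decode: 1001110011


Decoding:
10 -> Z
01 -> Y
11 -> W
00 -> X
11 -> W


Result: ZYWXW


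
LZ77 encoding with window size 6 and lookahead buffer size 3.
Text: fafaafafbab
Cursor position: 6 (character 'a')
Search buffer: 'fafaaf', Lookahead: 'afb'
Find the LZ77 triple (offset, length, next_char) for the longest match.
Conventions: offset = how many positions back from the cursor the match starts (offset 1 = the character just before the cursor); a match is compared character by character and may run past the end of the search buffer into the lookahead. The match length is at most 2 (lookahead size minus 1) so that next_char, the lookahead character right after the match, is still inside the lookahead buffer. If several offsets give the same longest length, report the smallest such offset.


Try each offset into the search buffer:
  offset=1 (pos 5, char 'f'): match length 0
  offset=2 (pos 4, char 'a'): match length 2
  offset=3 (pos 3, char 'a'): match length 1
  offset=4 (pos 2, char 'f'): match length 0
  offset=5 (pos 1, char 'a'): match length 2
  offset=6 (pos 0, char 'f'): match length 0
Longest match has length 2, found at offsets 2, 5; take the smallest, offset 2.
next_char = character at position 6 + 2 = 8 -> 'b'

Best match: offset=2, length=2 (matching 'af' starting at position 4)
LZ77 triple: (2, 2, 'b')


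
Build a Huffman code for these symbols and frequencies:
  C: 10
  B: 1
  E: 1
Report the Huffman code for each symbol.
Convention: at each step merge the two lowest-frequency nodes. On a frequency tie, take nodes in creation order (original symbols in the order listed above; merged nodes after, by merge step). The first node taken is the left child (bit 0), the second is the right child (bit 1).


Huffman tree construction:
Step 1: Merge B(1) + E(1) = 2
Step 2: Merge (B+E)(2) + C(10) = 12
Read each symbol's code off the tree from the root (left child = 0, right child = 1).

Codes:
  C: 1 (length 1)
  B: 00 (length 2)
  E: 01 (length 2)
Average code length: 14/12 = 1.1667 bits/symbol


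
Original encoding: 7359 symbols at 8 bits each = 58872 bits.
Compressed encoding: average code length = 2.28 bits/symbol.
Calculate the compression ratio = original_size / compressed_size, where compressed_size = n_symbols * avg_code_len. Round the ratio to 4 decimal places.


original_size = n_symbols * orig_bits = 7359 * 8 = 58872 bits
compressed_size = n_symbols * avg_code_len = 7359 * 2.28 = 16778.52 bits
ratio = original_size / compressed_size = 58872 / 16778.52 = 3.5088

Compression ratio = 3.5088


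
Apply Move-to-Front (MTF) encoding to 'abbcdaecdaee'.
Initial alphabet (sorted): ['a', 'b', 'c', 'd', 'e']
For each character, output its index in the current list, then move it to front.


MTF encoding:
'a': index 0 in ['a', 'b', 'c', 'd', 'e'] -> ['a', 'b', 'c', 'd', 'e']
'b': index 1 in ['a', 'b', 'c', 'd', 'e'] -> ['b', 'a', 'c', 'd', 'e']
'b': index 0 in ['b', 'a', 'c', 'd', 'e'] -> ['b', 'a', 'c', 'd', 'e']
'c': index 2 in ['b', 'a', 'c', 'd', 'e'] -> ['c', 'b', 'a', 'd', 'e']
'd': index 3 in ['c', 'b', 'a', 'd', 'e'] -> ['d', 'c', 'b', 'a', 'e']
'a': index 3 in ['d', 'c', 'b', 'a', 'e'] -> ['a', 'd', 'c', 'b', 'e']
'e': index 4 in ['a', 'd', 'c', 'b', 'e'] -> ['e', 'a', 'd', 'c', 'b']
'c': index 3 in ['e', 'a', 'd', 'c', 'b'] -> ['c', 'e', 'a', 'd', 'b']
'd': index 3 in ['c', 'e', 'a', 'd', 'b'] -> ['d', 'c', 'e', 'a', 'b']
'a': index 3 in ['d', 'c', 'e', 'a', 'b'] -> ['a', 'd', 'c', 'e', 'b']
'e': index 3 in ['a', 'd', 'c', 'e', 'b'] -> ['e', 'a', 'd', 'c', 'b']
'e': index 0 in ['e', 'a', 'd', 'c', 'b'] -> ['e', 'a', 'd', 'c', 'b']


Output: [0, 1, 0, 2, 3, 3, 4, 3, 3, 3, 3, 0]


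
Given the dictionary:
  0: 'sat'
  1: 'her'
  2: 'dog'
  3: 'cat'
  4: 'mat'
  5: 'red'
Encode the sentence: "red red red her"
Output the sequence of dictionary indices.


Look up each word in the dictionary:
  'red' -> 5
  'red' -> 5
  'red' -> 5
  'her' -> 1

Encoded: [5, 5, 5, 1]


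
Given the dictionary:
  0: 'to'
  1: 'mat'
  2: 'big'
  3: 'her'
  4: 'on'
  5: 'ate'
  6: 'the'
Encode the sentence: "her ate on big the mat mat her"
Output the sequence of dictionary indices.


Look up each word in the dictionary:
  'her' -> 3
  'ate' -> 5
  'on' -> 4
  'big' -> 2
  'the' -> 6
  'mat' -> 1
  'mat' -> 1
  'her' -> 3

Encoded: [3, 5, 4, 2, 6, 1, 1, 3]


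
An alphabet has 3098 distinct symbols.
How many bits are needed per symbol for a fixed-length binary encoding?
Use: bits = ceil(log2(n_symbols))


log2(3098) = 11.5971
Bracket: 2^11 = 2048 < 3098 <= 2^12 = 4096
So ceil(log2(3098)) = 12

bits = ceil(log2(3098)) = ceil(11.5971) = 12 bits


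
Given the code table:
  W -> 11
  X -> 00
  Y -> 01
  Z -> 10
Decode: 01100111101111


Decoding:
01 -> Y
10 -> Z
01 -> Y
11 -> W
10 -> Z
11 -> W
11 -> W


Result: YZYWZWW


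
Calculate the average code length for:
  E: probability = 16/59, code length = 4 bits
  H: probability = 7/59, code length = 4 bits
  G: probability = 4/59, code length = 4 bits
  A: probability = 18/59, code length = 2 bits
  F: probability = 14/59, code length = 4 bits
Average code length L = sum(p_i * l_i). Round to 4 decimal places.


Weighted contributions p_i * l_i:
  E: (16/59) * 4 = 64/59
  H: (7/59) * 4 = 28/59
  G: (4/59) * 4 = 16/59
  A: (18/59) * 2 = 36/59
  F: (14/59) * 4 = 56/59
Sum = (64 + 28 + 16 + 36 + 56)/59 = 200/59

L = 200/59 = 3.3898 bits/symbol


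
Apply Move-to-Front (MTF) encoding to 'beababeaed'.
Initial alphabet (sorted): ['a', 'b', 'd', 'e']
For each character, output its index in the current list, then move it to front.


MTF encoding:
'b': index 1 in ['a', 'b', 'd', 'e'] -> ['b', 'a', 'd', 'e']
'e': index 3 in ['b', 'a', 'd', 'e'] -> ['e', 'b', 'a', 'd']
'a': index 2 in ['e', 'b', 'a', 'd'] -> ['a', 'e', 'b', 'd']
'b': index 2 in ['a', 'e', 'b', 'd'] -> ['b', 'a', 'e', 'd']
'a': index 1 in ['b', 'a', 'e', 'd'] -> ['a', 'b', 'e', 'd']
'b': index 1 in ['a', 'b', 'e', 'd'] -> ['b', 'a', 'e', 'd']
'e': index 2 in ['b', 'a', 'e', 'd'] -> ['e', 'b', 'a', 'd']
'a': index 2 in ['e', 'b', 'a', 'd'] -> ['a', 'e', 'b', 'd']
'e': index 1 in ['a', 'e', 'b', 'd'] -> ['e', 'a', 'b', 'd']
'd': index 3 in ['e', 'a', 'b', 'd'] -> ['d', 'e', 'a', 'b']


Output: [1, 3, 2, 2, 1, 1, 2, 2, 1, 3]


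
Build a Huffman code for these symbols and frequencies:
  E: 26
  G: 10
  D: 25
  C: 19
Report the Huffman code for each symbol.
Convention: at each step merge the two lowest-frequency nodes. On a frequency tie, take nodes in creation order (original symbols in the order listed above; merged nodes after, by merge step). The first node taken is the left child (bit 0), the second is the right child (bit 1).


Huffman tree construction:
Step 1: Merge G(10) + C(19) = 29
Step 2: Merge D(25) + E(26) = 51
Step 3: Merge (G+C)(29) + (D+E)(51) = 80
Read each symbol's code off the tree from the root (left child = 0, right child = 1).

Codes:
  E: 11 (length 2)
  G: 00 (length 2)
  D: 10 (length 2)
  C: 01 (length 2)
Average code length: 160/80 = 2.0000 bits/symbol


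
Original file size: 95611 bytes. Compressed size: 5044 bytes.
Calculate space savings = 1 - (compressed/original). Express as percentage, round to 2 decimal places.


ratio = compressed/original = 5044/95611 = 0.052755
savings = 1 - ratio = 1 - 0.052755 = 0.947245
as a percentage: 0.947245 * 100 = 94.72%

Space savings = 1 - 5044/95611 = 94.72%


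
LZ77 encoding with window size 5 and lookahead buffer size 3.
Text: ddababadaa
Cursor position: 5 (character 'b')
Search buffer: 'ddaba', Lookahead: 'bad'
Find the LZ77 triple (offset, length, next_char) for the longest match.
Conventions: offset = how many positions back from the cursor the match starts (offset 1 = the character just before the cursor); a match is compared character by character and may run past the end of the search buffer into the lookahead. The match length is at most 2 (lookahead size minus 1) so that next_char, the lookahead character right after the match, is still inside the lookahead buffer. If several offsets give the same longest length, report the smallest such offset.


Try each offset into the search buffer:
  offset=1 (pos 4, char 'a'): match length 0
  offset=2 (pos 3, char 'b'): match length 2
  offset=3 (pos 2, char 'a'): match length 0
  offset=4 (pos 1, char 'd'): match length 0
  offset=5 (pos 0, char 'd'): match length 0
Longest match has length 2 at offset 2.
next_char = character at position 5 + 2 = 7 -> 'd'

Best match: offset=2, length=2 (matching 'ba' starting at position 3)
LZ77 triple: (2, 2, 'd')


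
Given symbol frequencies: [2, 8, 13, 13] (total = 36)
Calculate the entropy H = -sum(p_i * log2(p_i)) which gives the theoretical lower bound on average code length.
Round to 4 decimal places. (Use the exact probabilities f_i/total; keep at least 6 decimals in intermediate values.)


Per-symbol terms -p_i * log2(p_i) with p_i = f_i/36:
  p = 2/36 = 0.055556: log2(p) = -4.169925, -p*log2(p) = 0.231663
  p = 8/36 = 0.222222: log2(p) = -2.169925, -p*log2(p) = 0.482206
  p = 13/36 = 0.361111: log2(p) = -1.469485, -p*log2(p) = 0.530647
  p = 13/36 = 0.361111: log2(p) = -1.469485, -p*log2(p) = 0.530647
H = 0.231663 + 0.482206 + 0.530647 + 0.530647 = 1.775163

H = 1.7752 bits/symbol


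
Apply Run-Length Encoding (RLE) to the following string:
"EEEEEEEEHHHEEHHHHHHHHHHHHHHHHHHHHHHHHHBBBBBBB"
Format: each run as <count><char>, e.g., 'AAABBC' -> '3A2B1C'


Scanning runs left to right:
  i=0: run of 'E' x 8 -> '8E'
  i=8: run of 'H' x 3 -> '3H'
  i=11: run of 'E' x 2 -> '2E'
  i=13: run of 'H' x 25 -> '25H'
  i=38: run of 'B' x 7 -> '7B'

RLE = 8E3H2E25H7B


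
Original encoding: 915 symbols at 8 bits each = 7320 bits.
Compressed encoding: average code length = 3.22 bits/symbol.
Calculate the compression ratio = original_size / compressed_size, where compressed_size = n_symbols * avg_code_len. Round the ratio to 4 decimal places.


original_size = n_symbols * orig_bits = 915 * 8 = 7320 bits
compressed_size = n_symbols * avg_code_len = 915 * 3.22 = 2946.3 bits
ratio = original_size / compressed_size = 7320 / 2946.3 = 2.4845

Compression ratio = 2.4845


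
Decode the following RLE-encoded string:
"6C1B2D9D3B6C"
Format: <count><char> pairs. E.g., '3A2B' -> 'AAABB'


Expanding each <count><char> pair:
  6C -> 'CCCCCC'
  1B -> 'B'
  2D -> 'DD'
  9D -> 'DDDDDDDDD'
  3B -> 'BBB'
  6C -> 'CCCCCC'

Decoded = CCCCCCBDDDDDDDDDDDBBBCCCCCC


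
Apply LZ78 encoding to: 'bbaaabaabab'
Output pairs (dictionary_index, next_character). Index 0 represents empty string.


LZ78 encoding steps:
Dictionary: {0: ''}
Step 1: w='' (idx 0), next='b' -> output (0, 'b'), add 'b' as idx 1
Step 2: w='b' (idx 1), next='a' -> output (1, 'a'), add 'ba' as idx 2
Step 3: w='' (idx 0), next='a' -> output (0, 'a'), add 'a' as idx 3
Step 4: w='a' (idx 3), next='b' -> output (3, 'b'), add 'ab' as idx 4
Step 5: w='a' (idx 3), next='a' -> output (3, 'a'), add 'aa' as idx 5
Step 6: w='ba' (idx 2), next='b' -> output (2, 'b'), add 'bab' as idx 6


Encoded: [(0, 'b'), (1, 'a'), (0, 'a'), (3, 'b'), (3, 'a'), (2, 'b')]


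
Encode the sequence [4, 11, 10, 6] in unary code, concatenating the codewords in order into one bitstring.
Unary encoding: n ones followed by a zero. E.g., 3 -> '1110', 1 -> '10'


Encode each number as n ones followed by a terminating 0:
  4 -> 11110 (5 bits)
  11 -> 111111111110 (12 bits)
  10 -> 11111111110 (11 bits)
  6 -> 1111110 (7 bits)
Total length = 5 + 12 + 11 + 7 = 35 bits.

Unary([4, 11, 10, 6]) = 11110111111111110111111111101111110 (35 bits)


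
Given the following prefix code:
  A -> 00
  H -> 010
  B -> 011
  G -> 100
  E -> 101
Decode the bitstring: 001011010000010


Decoding step by step:
Bits 00 -> A
Bits 101 -> E
Bits 101 -> E
Bits 00 -> A
Bits 00 -> A
Bits 010 -> H


Decoded message: AEEAAH


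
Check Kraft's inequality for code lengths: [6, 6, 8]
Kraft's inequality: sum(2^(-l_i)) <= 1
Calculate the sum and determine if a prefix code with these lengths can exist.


Sum = 2^(-6) + 2^(-6) + 2^(-8)
    = 0.015625 + 0.015625 + 0.00390625
    = 9/256 = 0.03515625
Since 0.03515625 <= 1, Kraft's inequality IS satisfied.
A prefix code with these lengths CAN exist.

Kraft sum = 0.03515625. Satisfied.


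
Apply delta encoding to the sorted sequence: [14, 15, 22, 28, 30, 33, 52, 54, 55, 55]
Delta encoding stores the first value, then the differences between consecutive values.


First value: 14
Deltas:
  15 - 14 = 1
  22 - 15 = 7
  28 - 22 = 6
  30 - 28 = 2
  33 - 30 = 3
  52 - 33 = 19
  54 - 52 = 2
  55 - 54 = 1
  55 - 55 = 0


Delta encoded: [14, 1, 7, 6, 2, 3, 19, 2, 1, 0]


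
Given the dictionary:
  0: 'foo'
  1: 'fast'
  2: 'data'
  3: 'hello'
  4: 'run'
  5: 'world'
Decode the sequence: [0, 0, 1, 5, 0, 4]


Look up each index in the dictionary:
  0 -> 'foo'
  0 -> 'foo'
  1 -> 'fast'
  5 -> 'world'
  0 -> 'foo'
  4 -> 'run'

Decoded: "foo foo fast world foo run"


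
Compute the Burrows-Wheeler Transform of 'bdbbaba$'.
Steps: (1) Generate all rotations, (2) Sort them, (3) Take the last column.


Rotations (sorted):
  0: $bdbbaba -> last char: a
  1: a$bdbbab -> last char: b
  2: aba$bdbb -> last char: b
  3: ba$bdbba -> last char: a
  4: baba$bdb -> last char: b
  5: bbaba$bd -> last char: d
  6: bdbbaba$ -> last char: $
  7: dbbaba$b -> last char: b


BWT = abbabd$b


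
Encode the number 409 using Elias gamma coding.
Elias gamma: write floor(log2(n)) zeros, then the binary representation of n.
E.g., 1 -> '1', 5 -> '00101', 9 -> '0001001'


num_bits = floor(log2(409)) + 1 = 9
leading_zeros = num_bits - 1 = 8
binary(409) = 110011001

Elias gamma(409) = '00000000' + '110011001' = 00000000110011001 (17 bits)


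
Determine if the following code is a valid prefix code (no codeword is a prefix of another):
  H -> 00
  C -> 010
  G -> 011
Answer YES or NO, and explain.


Checking each pair (does one codeword prefix another?):
  H='00' vs C='010': no prefix
  H='00' vs G='011': no prefix
  C='010' vs H='00': no prefix
  C='010' vs G='011': no prefix
  G='011' vs H='00': no prefix
  G='011' vs C='010': no prefix
No violation found over all pairs.

YES -- this is a valid prefix code. No codeword is a prefix of any other codeword.


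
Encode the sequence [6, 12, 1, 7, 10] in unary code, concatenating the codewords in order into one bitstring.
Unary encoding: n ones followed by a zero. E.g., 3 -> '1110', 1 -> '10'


Encode each number as n ones followed by a terminating 0:
  6 -> 1111110 (7 bits)
  12 -> 1111111111110 (13 bits)
  1 -> 10 (2 bits)
  7 -> 11111110 (8 bits)
  10 -> 11111111110 (11 bits)
Total length = 7 + 13 + 2 + 8 + 11 = 41 bits.

Unary([6, 12, 1, 7, 10]) = 11111101111111111110101111111011111111110 (41 bits)


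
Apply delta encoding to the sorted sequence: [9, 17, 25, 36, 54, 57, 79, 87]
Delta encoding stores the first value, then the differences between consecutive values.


First value: 9
Deltas:
  17 - 9 = 8
  25 - 17 = 8
  36 - 25 = 11
  54 - 36 = 18
  57 - 54 = 3
  79 - 57 = 22
  87 - 79 = 8


Delta encoded: [9, 8, 8, 11, 18, 3, 22, 8]


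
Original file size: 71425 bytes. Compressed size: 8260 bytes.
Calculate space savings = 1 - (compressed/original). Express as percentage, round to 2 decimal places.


ratio = compressed/original = 8260/71425 = 0.115646
savings = 1 - ratio = 1 - 0.115646 = 0.884354
as a percentage: 0.884354 * 100 = 88.44%

Space savings = 1 - 8260/71425 = 88.44%


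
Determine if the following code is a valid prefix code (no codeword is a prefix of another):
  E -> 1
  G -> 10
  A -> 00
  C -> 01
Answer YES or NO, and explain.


Checking each pair (does one codeword prefix another?):
  E='1' vs G='10': prefix -- VIOLATION

NO -- this is NOT a valid prefix code. E (1) is a prefix of G (10).


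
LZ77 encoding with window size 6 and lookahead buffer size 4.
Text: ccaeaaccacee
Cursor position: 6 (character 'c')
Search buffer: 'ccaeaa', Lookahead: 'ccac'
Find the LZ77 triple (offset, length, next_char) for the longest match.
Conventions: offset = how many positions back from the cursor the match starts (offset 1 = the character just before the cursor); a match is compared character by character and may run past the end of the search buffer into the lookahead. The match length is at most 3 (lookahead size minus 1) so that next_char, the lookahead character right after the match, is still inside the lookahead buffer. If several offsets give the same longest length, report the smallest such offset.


Try each offset into the search buffer:
  offset=1 (pos 5, char 'a'): match length 0
  offset=2 (pos 4, char 'a'): match length 0
  offset=3 (pos 3, char 'e'): match length 0
  offset=4 (pos 2, char 'a'): match length 0
  offset=5 (pos 1, char 'c'): match length 1
  offset=6 (pos 0, char 'c'): match length 3
Longest match has length 3 at offset 6.
next_char = character at position 6 + 3 = 9 -> 'c'

Best match: offset=6, length=3 (matching 'cca' starting at position 0)
LZ77 triple: (6, 3, 'c')


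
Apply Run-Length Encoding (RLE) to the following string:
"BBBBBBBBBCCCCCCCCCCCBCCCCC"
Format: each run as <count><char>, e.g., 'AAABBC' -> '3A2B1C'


Scanning runs left to right:
  i=0: run of 'B' x 9 -> '9B'
  i=9: run of 'C' x 11 -> '11C'
  i=20: run of 'B' x 1 -> '1B'
  i=21: run of 'C' x 5 -> '5C'

RLE = 9B11C1B5C


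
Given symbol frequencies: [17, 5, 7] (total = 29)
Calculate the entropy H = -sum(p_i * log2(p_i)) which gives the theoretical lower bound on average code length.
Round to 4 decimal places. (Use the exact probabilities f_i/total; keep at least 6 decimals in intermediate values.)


Per-symbol terms -p_i * log2(p_i) with p_i = f_i/29:
  p = 17/29 = 0.586207: log2(p) = -0.770518, -p*log2(p) = 0.451683
  p = 5/29 = 0.172414: log2(p) = -2.536053, -p*log2(p) = 0.437251
  p = 7/29 = 0.241379: log2(p) = -2.050626, -p*log2(p) = 0.494979
H = 0.451683 + 0.437251 + 0.494979 = 1.383913

H = 1.3839 bits/symbol


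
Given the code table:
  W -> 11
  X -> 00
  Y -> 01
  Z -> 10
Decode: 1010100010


Decoding:
10 -> Z
10 -> Z
10 -> Z
00 -> X
10 -> Z


Result: ZZZXZ


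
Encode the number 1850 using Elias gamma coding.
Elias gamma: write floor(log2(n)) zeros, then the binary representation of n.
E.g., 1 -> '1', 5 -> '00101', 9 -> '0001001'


num_bits = floor(log2(1850)) + 1 = 11
leading_zeros = num_bits - 1 = 10
binary(1850) = 11100111010

Elias gamma(1850) = '0000000000' + '11100111010' = 000000000011100111010 (21 bits)


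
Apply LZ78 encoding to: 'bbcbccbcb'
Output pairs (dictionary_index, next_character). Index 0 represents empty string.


LZ78 encoding steps:
Dictionary: {0: ''}
Step 1: w='' (idx 0), next='b' -> output (0, 'b'), add 'b' as idx 1
Step 2: w='b' (idx 1), next='c' -> output (1, 'c'), add 'bc' as idx 2
Step 3: w='bc' (idx 2), next='c' -> output (2, 'c'), add 'bcc' as idx 3
Step 4: w='bc' (idx 2), next='b' -> output (2, 'b'), add 'bcb' as idx 4


Encoded: [(0, 'b'), (1, 'c'), (2, 'c'), (2, 'b')]


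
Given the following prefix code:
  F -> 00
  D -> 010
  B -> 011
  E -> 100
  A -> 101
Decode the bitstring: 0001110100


Decoding step by step:
Bits 00 -> F
Bits 011 -> B
Bits 101 -> A
Bits 00 -> F


Decoded message: FBAF


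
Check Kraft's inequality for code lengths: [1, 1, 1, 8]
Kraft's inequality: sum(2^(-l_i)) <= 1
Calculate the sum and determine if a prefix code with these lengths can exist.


Sum = 2^(-1) + 2^(-1) + 2^(-1) + 2^(-8)
    = 0.5 + 0.5 + 0.5 + 0.00390625
    = 385/256 = 1.50390625
Since 1.50390625 > 1, Kraft's inequality is NOT satisfied.
A prefix code with these lengths CANNOT exist.

Kraft sum = 1.50390625. Not satisfied.


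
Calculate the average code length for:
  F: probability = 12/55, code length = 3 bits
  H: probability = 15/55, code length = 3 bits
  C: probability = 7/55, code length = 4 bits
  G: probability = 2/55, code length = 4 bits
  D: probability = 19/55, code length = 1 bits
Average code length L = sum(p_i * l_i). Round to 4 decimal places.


Weighted contributions p_i * l_i:
  F: (12/55) * 3 = 36/55
  H: (15/55) * 3 = 45/55
  C: (7/55) * 4 = 28/55
  G: (2/55) * 4 = 8/55
  D: (19/55) * 1 = 19/55
Sum = (36 + 45 + 28 + 8 + 19)/55 = 136/55

L = 136/55 = 2.4727 bits/symbol


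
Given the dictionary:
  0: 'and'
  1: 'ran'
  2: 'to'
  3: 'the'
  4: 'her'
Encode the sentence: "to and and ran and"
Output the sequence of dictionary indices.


Look up each word in the dictionary:
  'to' -> 2
  'and' -> 0
  'and' -> 0
  'ran' -> 1
  'and' -> 0

Encoded: [2, 0, 0, 1, 0]


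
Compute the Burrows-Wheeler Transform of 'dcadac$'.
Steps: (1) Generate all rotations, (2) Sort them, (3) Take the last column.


Rotations (sorted):
  0: $dcadac -> last char: c
  1: ac$dcad -> last char: d
  2: adac$dc -> last char: c
  3: c$dcada -> last char: a
  4: cadac$d -> last char: d
  5: dac$dca -> last char: a
  6: dcadac$ -> last char: $


BWT = cdcada$


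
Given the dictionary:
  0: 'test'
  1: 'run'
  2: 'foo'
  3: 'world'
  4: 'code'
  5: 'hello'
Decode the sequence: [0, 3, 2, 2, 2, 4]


Look up each index in the dictionary:
  0 -> 'test'
  3 -> 'world'
  2 -> 'foo'
  2 -> 'foo'
  2 -> 'foo'
  4 -> 'code'

Decoded: "test world foo foo foo code"


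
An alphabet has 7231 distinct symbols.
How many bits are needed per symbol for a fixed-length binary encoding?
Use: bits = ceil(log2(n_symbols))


log2(7231) = 12.82
Bracket: 2^12 = 4096 < 7231 <= 2^13 = 8192
So ceil(log2(7231)) = 13

bits = ceil(log2(7231)) = ceil(12.82) = 13 bits


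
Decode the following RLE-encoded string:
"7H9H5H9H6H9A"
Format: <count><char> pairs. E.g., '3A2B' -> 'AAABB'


Expanding each <count><char> pair:
  7H -> 'HHHHHHH'
  9H -> 'HHHHHHHHH'
  5H -> 'HHHHH'
  9H -> 'HHHHHHHHH'
  6H -> 'HHHHHH'
  9A -> 'AAAAAAAAA'

Decoded = HHHHHHHHHHHHHHHHHHHHHHHHHHHHHHHHHHHHAAAAAAAAA


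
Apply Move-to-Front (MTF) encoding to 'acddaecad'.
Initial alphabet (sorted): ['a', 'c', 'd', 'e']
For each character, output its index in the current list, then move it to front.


MTF encoding:
'a': index 0 in ['a', 'c', 'd', 'e'] -> ['a', 'c', 'd', 'e']
'c': index 1 in ['a', 'c', 'd', 'e'] -> ['c', 'a', 'd', 'e']
'd': index 2 in ['c', 'a', 'd', 'e'] -> ['d', 'c', 'a', 'e']
'd': index 0 in ['d', 'c', 'a', 'e'] -> ['d', 'c', 'a', 'e']
'a': index 2 in ['d', 'c', 'a', 'e'] -> ['a', 'd', 'c', 'e']
'e': index 3 in ['a', 'd', 'c', 'e'] -> ['e', 'a', 'd', 'c']
'c': index 3 in ['e', 'a', 'd', 'c'] -> ['c', 'e', 'a', 'd']
'a': index 2 in ['c', 'e', 'a', 'd'] -> ['a', 'c', 'e', 'd']
'd': index 3 in ['a', 'c', 'e', 'd'] -> ['d', 'a', 'c', 'e']


Output: [0, 1, 2, 0, 2, 3, 3, 2, 3]


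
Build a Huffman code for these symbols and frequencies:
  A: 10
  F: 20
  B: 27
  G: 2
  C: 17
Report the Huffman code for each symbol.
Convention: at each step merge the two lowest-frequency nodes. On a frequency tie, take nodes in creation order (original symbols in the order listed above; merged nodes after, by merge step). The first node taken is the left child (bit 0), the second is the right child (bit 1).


Huffman tree construction:
Step 1: Merge G(2) + A(10) = 12
Step 2: Merge (G+A)(12) + C(17) = 29
Step 3: Merge F(20) + B(27) = 47
Step 4: Merge ((G+A)+C)(29) + (F+B)(47) = 76
Read each symbol's code off the tree from the root (left child = 0, right child = 1).

Codes:
  A: 001 (length 3)
  F: 10 (length 2)
  B: 11 (length 2)
  G: 000 (length 3)
  C: 01 (length 2)
Average code length: 164/76 = 2.1579 bits/symbol
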